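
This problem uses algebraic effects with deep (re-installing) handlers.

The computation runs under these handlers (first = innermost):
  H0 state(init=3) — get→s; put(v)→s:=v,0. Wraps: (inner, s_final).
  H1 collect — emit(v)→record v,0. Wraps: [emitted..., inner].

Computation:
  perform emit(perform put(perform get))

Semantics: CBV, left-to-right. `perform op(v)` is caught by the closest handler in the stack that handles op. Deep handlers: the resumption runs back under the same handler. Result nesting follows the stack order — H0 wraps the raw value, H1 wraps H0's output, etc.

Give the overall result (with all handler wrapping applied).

Answer: [0, (0, 3)]

Evaluation trace:
get @ H0 ⇒ 3
put(3) @ H0 ⇒ s:=3
emit(0) @ H1 ⇒ out+=0
H0 returns (0, 3)
H1 returns [0, (0, 3)]
= [0, (0, 3)]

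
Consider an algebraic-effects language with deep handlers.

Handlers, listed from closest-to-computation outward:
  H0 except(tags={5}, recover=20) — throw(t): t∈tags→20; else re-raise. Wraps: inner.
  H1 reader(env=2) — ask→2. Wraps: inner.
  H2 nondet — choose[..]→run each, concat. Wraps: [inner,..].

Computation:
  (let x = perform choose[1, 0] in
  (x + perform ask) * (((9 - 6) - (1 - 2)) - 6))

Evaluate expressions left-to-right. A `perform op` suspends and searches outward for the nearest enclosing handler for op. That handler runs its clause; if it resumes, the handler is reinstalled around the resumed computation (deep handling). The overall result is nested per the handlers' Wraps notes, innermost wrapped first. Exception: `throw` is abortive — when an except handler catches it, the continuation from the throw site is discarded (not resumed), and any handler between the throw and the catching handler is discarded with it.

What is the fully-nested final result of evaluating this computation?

Working:
choose[1, 0] @ H2
  branch[0] choose=1:
    ask @ H1 ⇒ 2
    H0 returns -6
    H1 returns -6
    H2 returns [-6]
  branch[1] choose=0:
    ask @ H1 ⇒ 2
    H0 returns -4
    H1 returns -4
    H2 returns [-4]
= [-6, -4]

Answer: [-6, -4]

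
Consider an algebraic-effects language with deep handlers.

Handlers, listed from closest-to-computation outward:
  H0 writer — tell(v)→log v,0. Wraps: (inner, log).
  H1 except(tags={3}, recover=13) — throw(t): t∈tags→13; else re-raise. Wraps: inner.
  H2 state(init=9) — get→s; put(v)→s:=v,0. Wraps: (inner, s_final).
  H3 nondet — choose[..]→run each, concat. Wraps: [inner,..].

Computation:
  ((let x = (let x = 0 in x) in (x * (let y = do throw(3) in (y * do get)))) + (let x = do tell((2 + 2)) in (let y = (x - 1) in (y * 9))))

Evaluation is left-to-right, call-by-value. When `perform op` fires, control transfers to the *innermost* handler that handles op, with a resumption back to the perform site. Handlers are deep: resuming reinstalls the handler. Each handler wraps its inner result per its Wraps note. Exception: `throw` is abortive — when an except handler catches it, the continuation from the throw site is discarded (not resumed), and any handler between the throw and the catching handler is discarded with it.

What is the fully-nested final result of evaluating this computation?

Working:
throw(3) @ H1 caught ⇒ 13
H2 returns (13, 9)
H3 returns [(13, 9)]
= [(13, 9)]

Answer: [(13, 9)]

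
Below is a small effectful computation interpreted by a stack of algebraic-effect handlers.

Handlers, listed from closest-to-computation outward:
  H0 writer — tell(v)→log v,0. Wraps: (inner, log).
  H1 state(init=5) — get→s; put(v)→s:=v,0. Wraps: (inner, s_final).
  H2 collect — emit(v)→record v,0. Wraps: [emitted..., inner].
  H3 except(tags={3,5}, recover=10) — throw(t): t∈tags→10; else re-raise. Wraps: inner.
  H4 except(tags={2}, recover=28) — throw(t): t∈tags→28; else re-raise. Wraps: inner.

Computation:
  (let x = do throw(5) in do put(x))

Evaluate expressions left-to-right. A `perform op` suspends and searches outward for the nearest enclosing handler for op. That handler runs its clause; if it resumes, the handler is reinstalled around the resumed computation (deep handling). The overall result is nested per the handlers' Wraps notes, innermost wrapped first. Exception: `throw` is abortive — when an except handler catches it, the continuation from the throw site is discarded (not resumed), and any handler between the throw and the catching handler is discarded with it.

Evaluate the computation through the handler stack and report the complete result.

Working:
throw(5) @ H3 caught ⇒ 10
H4 returns 10
= 10

Answer: 10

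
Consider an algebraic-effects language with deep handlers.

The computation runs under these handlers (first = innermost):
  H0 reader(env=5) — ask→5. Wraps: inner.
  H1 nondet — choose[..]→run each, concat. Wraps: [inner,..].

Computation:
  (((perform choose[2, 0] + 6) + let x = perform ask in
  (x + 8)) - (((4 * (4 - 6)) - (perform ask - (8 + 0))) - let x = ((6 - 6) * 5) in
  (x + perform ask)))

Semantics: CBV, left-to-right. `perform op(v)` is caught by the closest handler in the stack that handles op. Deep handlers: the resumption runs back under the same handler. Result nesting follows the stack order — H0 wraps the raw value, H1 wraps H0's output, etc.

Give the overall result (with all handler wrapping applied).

Answer: [31, 29]

Step-by-step:
choose[2, 0] @ H1
  branch[0] choose=2:
    ask @ H0 ⇒ 5
    ask @ H0 ⇒ 5
    ask @ H0 ⇒ 5
    H0 returns 31
    H1 returns [31]
  branch[1] choose=0:
    ask @ H0 ⇒ 5
    ask @ H0 ⇒ 5
    ask @ H0 ⇒ 5
    H0 returns 29
    H1 returns [29]
= [31, 29]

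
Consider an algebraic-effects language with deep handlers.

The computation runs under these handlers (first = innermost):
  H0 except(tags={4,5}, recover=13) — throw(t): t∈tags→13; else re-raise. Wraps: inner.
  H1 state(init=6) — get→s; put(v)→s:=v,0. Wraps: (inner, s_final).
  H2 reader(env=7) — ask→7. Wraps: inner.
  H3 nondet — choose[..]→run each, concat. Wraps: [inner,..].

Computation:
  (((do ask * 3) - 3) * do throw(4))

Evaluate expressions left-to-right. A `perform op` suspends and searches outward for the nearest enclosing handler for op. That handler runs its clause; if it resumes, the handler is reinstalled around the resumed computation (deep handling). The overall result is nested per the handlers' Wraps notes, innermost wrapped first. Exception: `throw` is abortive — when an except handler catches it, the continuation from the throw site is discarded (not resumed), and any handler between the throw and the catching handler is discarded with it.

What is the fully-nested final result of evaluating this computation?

Step-by-step:
ask @ H2 ⇒ 7
throw(4) @ H0 caught ⇒ 13
H1 returns (13, 6)
H2 returns (13, 6)
H3 returns [(13, 6)]
= [(13, 6)]

Answer: [(13, 6)]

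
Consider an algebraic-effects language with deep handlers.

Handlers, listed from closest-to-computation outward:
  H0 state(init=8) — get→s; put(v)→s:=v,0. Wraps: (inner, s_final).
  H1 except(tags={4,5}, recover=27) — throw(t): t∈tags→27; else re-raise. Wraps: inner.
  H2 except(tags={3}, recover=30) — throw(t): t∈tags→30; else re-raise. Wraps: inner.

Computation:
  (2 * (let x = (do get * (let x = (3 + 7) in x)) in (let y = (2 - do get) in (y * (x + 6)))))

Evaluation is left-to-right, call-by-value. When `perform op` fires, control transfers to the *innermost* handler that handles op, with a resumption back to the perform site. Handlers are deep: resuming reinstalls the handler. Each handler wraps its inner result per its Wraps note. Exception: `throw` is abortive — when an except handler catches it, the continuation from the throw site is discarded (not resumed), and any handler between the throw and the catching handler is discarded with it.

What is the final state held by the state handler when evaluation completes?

Answer: 8

Evaluation trace:
get @ H0 ⇒ 8
get @ H0 ⇒ 8
H0 returns (-1032, 8)
H1 returns (-1032, 8)
H2 returns (-1032, 8)
= (-1032, 8)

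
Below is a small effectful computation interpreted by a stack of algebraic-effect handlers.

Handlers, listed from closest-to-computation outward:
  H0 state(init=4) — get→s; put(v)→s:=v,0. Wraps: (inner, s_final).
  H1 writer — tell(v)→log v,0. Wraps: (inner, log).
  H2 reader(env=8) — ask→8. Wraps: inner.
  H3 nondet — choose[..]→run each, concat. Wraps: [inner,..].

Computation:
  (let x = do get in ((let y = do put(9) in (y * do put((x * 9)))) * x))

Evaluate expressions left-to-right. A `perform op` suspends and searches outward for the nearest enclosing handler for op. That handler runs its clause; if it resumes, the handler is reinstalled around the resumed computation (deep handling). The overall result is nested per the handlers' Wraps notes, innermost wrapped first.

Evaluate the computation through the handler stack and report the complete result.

Step-by-step:
get @ H0 ⇒ 4
put(9) @ H0 ⇒ s:=9
put(36) @ H0 ⇒ s:=36
H0 returns (0, 36)
H1 returns ((0, 36), ())
H2 returns ((0, 36), ())
H3 returns [((0, 36), ())]
= [((0, 36), ())]

Answer: [((0, 36), ())]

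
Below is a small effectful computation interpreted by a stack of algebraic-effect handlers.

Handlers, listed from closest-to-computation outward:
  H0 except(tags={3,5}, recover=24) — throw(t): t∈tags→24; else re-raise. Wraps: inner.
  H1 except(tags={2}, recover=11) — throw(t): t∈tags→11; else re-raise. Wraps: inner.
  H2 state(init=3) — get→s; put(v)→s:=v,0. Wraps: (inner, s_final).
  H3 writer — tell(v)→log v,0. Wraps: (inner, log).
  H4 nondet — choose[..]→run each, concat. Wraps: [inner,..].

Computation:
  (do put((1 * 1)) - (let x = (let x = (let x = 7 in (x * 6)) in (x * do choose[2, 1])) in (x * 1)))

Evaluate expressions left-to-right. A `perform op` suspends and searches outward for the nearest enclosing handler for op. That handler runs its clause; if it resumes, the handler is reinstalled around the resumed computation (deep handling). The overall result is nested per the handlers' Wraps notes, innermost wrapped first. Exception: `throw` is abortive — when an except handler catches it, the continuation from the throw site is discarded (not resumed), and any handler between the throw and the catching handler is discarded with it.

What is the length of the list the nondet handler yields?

Answer: 2

Step-by-step:
put(1) @ H2 ⇒ s:=1
choose[2, 1] @ H4
  branch[0] choose=2:
    H0 returns -84
    H1 returns -84
    H2 returns (-84, 1)
    H3 returns ((-84, 1), ())
    H4 returns [((-84, 1), ())]
  branch[1] choose=1:
    H0 returns -42
    H1 returns -42
    H2 returns (-42, 1)
    H3 returns ((-42, 1), ())
    H4 returns [((-42, 1), ())]
= [((-84, 1), ()), ((-42, 1), ())]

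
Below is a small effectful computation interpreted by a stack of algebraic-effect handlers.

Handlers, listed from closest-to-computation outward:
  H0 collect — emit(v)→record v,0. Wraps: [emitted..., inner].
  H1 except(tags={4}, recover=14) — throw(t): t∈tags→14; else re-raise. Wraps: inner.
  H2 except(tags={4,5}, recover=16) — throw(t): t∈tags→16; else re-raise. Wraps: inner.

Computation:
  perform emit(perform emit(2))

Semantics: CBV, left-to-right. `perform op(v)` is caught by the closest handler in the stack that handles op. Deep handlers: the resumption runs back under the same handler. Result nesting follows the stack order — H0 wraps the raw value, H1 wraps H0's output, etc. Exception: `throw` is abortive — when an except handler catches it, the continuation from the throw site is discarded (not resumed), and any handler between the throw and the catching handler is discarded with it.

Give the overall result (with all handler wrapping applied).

Answer: [2, 0, 0]

Working:
emit(2) @ H0 ⇒ out+=2
emit(0) @ H0 ⇒ out+=0
H0 returns [2, 0, 0]
H1 returns [2, 0, 0]
H2 returns [2, 0, 0]
= [2, 0, 0]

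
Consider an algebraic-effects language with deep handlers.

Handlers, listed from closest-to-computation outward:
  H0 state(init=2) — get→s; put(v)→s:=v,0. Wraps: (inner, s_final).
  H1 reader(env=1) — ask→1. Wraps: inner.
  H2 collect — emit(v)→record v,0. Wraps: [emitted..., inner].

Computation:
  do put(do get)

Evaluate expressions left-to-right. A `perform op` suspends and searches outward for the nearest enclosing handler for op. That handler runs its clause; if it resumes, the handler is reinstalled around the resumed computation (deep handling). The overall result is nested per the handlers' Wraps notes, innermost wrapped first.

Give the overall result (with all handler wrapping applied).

Answer: [(0, 2)]

Working:
get @ H0 ⇒ 2
put(2) @ H0 ⇒ s:=2
H0 returns (0, 2)
H1 returns (0, 2)
H2 returns [(0, 2)]
= [(0, 2)]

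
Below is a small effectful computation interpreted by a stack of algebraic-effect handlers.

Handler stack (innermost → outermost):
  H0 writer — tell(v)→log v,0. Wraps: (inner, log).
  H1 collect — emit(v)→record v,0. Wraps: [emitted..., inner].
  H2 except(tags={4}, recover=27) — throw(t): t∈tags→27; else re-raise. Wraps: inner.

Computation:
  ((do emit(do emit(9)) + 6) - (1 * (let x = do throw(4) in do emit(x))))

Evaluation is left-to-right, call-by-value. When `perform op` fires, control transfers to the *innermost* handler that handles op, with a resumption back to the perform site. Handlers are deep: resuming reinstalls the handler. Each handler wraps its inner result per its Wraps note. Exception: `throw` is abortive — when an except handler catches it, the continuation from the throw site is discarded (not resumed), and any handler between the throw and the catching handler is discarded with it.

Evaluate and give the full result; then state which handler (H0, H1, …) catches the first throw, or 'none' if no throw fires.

Working:
emit(9) @ H1 ⇒ out+=9
emit(0) @ H1 ⇒ out+=0
throw(4) @ H2 caught ⇒ 27
= 27

Answer: 27 ; first throw caught by: H2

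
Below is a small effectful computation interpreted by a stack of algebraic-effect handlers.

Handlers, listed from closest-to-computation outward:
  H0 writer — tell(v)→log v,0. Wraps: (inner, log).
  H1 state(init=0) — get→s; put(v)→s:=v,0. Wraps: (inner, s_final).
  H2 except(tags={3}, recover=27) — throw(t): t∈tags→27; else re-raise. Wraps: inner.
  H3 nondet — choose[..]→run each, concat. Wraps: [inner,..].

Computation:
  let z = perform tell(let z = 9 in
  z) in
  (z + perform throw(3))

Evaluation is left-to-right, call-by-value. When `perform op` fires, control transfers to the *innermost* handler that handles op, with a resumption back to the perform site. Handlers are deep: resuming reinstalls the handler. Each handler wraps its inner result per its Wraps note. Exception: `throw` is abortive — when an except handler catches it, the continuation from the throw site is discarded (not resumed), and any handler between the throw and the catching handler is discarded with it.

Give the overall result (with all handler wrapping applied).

Answer: [27]

Evaluation trace:
tell(9) @ H0 ⇒ log+=9
throw(3) @ H2 caught ⇒ 27
H3 returns [27]
= [27]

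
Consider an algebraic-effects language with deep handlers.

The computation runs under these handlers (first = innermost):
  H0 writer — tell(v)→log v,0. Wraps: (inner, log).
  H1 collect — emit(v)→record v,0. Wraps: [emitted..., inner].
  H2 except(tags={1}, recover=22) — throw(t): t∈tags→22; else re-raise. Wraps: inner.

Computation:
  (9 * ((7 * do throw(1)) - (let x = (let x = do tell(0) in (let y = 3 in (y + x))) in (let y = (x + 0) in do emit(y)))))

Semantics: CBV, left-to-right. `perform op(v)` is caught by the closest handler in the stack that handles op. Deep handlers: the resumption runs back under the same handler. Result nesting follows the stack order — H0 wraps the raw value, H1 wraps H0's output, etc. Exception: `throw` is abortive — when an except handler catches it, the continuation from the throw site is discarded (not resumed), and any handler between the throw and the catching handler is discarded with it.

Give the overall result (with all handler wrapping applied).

Evaluation trace:
throw(1) @ H2 caught ⇒ 22
= 22

Answer: 22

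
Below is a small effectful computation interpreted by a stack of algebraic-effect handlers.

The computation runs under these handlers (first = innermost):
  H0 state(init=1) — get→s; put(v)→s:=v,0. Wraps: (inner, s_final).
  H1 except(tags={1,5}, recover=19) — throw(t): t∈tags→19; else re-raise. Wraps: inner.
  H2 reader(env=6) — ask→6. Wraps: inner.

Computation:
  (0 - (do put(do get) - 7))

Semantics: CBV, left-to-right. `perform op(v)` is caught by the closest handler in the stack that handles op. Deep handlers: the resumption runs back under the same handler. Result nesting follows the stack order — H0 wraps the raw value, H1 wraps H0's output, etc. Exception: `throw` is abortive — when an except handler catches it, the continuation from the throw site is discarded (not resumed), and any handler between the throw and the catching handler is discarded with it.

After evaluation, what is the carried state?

Step-by-step:
get @ H0 ⇒ 1
put(1) @ H0 ⇒ s:=1
H0 returns (7, 1)
H1 returns (7, 1)
H2 returns (7, 1)
= (7, 1)

Answer: 1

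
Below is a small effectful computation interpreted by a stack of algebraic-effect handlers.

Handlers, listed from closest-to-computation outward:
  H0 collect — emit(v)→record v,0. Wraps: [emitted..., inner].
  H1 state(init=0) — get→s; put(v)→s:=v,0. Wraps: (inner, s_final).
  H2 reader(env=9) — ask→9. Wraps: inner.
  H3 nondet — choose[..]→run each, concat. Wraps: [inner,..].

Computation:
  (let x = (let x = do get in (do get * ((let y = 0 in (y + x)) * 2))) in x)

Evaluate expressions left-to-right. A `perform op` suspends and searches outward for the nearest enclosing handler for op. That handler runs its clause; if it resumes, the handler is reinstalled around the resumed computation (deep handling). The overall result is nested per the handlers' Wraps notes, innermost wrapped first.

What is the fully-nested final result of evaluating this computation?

Step-by-step:
get @ H1 ⇒ 0
get @ H1 ⇒ 0
H0 returns [0]
H1 returns ([0], 0)
H2 returns ([0], 0)
H3 returns [([0], 0)]
= [([0], 0)]

Answer: [([0], 0)]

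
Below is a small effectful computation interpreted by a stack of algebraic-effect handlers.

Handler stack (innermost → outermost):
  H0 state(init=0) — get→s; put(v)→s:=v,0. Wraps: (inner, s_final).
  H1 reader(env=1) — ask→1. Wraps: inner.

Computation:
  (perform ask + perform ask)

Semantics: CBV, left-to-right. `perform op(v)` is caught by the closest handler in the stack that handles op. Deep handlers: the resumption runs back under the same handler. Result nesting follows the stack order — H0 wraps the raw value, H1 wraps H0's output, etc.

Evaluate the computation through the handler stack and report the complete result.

Working:
ask @ H1 ⇒ 1
ask @ H1 ⇒ 1
H0 returns (2, 0)
H1 returns (2, 0)
= (2, 0)

Answer: (2, 0)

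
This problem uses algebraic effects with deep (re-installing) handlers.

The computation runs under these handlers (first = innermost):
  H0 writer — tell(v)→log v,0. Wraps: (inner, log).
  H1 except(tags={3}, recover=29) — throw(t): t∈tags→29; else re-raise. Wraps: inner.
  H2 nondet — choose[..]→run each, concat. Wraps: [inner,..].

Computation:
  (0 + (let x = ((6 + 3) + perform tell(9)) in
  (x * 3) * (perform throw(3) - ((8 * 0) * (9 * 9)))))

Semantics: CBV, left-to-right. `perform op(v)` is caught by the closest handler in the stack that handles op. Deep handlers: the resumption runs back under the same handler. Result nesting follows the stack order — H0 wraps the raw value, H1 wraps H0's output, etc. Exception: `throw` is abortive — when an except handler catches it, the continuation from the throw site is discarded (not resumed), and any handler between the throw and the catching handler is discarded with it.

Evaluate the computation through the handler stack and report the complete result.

Step-by-step:
tell(9) @ H0 ⇒ log+=9
throw(3) @ H1 caught ⇒ 29
H2 returns [29]
= [29]

Answer: [29]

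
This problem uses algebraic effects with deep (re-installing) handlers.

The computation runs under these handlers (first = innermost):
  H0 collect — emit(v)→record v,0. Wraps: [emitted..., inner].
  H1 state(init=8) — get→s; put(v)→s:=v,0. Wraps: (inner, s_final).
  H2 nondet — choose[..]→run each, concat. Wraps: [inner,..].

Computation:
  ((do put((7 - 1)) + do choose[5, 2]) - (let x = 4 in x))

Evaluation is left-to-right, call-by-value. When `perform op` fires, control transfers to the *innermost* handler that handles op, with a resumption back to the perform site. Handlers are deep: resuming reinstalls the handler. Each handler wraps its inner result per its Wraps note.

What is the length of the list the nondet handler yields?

Working:
put(6) @ H1 ⇒ s:=6
choose[5, 2] @ H2
  branch[0] choose=5:
    H0 returns [1]
    H1 returns ([1], 6)
    H2 returns [([1], 6)]
  branch[1] choose=2:
    H0 returns [-2]
    H1 returns ([-2], 6)
    H2 returns [([-2], 6)]
= [([1], 6), ([-2], 6)]

Answer: 2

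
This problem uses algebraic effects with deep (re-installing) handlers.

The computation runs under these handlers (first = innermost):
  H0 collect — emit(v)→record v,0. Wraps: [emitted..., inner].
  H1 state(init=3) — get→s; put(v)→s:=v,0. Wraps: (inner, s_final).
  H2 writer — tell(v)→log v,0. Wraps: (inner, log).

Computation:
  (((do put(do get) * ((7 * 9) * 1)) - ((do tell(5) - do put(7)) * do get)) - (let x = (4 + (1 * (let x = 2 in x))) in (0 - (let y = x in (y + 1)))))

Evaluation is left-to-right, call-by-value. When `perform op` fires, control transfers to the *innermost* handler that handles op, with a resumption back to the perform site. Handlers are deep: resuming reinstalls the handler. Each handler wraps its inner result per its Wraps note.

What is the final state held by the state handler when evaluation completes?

Step-by-step:
get @ H1 ⇒ 3
put(3) @ H1 ⇒ s:=3
tell(5) @ H2 ⇒ log+=5
put(7) @ H1 ⇒ s:=7
get @ H1 ⇒ 7
H0 returns [7]
H1 returns ([7], 7)
H2 returns (([7], 7), (5))
= (([7], 7), (5))

Answer: 7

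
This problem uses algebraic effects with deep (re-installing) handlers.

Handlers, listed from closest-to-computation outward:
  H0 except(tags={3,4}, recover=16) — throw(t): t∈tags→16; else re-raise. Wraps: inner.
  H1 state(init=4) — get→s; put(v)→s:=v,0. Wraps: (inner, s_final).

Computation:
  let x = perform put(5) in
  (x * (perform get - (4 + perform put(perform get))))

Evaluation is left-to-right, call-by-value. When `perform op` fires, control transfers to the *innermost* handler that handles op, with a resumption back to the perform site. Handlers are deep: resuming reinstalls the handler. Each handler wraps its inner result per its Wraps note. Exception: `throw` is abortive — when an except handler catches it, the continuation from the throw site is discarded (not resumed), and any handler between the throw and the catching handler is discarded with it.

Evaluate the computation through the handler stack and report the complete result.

Evaluation trace:
put(5) @ H1 ⇒ s:=5
get @ H1 ⇒ 5
get @ H1 ⇒ 5
put(5) @ H1 ⇒ s:=5
H0 returns 0
H1 returns (0, 5)
= (0, 5)

Answer: (0, 5)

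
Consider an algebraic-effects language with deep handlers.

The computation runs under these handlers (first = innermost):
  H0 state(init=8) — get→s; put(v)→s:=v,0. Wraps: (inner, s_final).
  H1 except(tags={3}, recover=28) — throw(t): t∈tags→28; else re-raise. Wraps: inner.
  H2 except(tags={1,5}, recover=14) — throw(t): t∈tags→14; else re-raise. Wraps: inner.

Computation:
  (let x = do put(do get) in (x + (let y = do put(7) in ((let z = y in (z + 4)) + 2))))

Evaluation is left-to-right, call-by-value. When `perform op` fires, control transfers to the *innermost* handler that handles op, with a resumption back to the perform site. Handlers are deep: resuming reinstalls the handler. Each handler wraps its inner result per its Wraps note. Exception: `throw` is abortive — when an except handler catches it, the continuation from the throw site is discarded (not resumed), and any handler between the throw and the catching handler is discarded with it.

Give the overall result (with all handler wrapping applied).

Step-by-step:
get @ H0 ⇒ 8
put(8) @ H0 ⇒ s:=8
put(7) @ H0 ⇒ s:=7
H0 returns (6, 7)
H1 returns (6, 7)
H2 returns (6, 7)
= (6, 7)

Answer: (6, 7)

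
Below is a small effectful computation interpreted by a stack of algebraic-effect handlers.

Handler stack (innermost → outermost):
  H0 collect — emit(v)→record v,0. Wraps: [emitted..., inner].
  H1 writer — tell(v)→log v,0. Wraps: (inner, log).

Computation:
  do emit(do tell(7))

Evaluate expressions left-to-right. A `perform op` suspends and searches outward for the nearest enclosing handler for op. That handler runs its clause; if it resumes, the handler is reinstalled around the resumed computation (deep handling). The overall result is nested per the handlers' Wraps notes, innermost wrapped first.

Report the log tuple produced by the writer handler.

Answer: (7)

Evaluation trace:
tell(7) @ H1 ⇒ log+=7
emit(0) @ H0 ⇒ out+=0
H0 returns [0, 0]
H1 returns ([0, 0], (7))
= ([0, 0], (7))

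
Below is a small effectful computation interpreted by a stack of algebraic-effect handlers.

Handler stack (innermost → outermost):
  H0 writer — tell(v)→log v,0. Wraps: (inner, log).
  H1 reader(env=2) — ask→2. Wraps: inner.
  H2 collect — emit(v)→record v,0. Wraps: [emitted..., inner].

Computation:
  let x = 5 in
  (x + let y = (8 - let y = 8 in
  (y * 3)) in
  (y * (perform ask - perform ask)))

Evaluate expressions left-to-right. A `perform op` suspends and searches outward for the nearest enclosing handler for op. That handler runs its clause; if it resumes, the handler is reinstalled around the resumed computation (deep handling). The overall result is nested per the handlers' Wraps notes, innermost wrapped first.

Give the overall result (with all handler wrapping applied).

Answer: [(5, ())]

Evaluation trace:
ask @ H1 ⇒ 2
ask @ H1 ⇒ 2
H0 returns (5, ())
H1 returns (5, ())
H2 returns [(5, ())]
= [(5, ())]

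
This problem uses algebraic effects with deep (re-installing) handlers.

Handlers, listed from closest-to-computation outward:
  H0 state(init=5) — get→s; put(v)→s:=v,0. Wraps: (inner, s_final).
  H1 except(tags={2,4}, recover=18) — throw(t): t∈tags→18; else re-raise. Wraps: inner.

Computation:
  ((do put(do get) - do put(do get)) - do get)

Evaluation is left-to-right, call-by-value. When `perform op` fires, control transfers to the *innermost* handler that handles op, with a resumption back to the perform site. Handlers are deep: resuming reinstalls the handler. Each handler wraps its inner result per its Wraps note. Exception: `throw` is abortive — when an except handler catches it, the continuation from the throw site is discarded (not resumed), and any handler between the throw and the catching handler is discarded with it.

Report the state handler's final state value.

Answer: 5

Working:
get @ H0 ⇒ 5
put(5) @ H0 ⇒ s:=5
get @ H0 ⇒ 5
put(5) @ H0 ⇒ s:=5
get @ H0 ⇒ 5
H0 returns (-5, 5)
H1 returns (-5, 5)
= (-5, 5)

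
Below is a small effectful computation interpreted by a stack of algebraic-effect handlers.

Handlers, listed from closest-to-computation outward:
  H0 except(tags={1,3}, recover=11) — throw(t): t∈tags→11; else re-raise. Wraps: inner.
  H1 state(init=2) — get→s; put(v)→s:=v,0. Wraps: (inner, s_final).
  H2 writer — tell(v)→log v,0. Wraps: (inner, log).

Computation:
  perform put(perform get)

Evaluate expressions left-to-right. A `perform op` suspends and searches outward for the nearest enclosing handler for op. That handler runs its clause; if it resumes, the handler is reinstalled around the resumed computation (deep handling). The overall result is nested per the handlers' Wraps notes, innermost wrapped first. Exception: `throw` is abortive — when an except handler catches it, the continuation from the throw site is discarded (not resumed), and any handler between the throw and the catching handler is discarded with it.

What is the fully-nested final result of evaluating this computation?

Answer: ((0, 2), ())

Evaluation trace:
get @ H1 ⇒ 2
put(2) @ H1 ⇒ s:=2
H0 returns 0
H1 returns (0, 2)
H2 returns ((0, 2), ())
= ((0, 2), ())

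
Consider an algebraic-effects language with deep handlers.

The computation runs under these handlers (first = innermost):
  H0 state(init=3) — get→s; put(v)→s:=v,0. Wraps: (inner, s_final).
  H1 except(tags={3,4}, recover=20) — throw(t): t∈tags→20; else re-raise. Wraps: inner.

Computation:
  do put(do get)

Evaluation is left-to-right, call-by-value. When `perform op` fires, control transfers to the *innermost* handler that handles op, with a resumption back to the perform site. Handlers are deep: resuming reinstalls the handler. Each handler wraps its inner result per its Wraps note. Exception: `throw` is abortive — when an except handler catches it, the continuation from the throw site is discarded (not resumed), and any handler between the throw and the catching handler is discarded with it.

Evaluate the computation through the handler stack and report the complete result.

Answer: (0, 3)

Step-by-step:
get @ H0 ⇒ 3
put(3) @ H0 ⇒ s:=3
H0 returns (0, 3)
H1 returns (0, 3)
= (0, 3)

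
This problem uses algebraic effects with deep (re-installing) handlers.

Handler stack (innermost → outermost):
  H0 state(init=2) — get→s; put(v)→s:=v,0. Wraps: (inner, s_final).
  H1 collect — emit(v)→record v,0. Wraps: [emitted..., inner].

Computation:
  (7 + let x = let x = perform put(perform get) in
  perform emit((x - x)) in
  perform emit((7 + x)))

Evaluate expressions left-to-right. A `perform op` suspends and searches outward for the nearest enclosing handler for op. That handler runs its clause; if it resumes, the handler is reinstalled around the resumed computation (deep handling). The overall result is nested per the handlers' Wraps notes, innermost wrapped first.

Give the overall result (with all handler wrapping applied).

Working:
get @ H0 ⇒ 2
put(2) @ H0 ⇒ s:=2
emit(0) @ H1 ⇒ out+=0
emit(7) @ H1 ⇒ out+=7
H0 returns (7, 2)
H1 returns [0, 7, (7, 2)]
= [0, 7, (7, 2)]

Answer: [0, 7, (7, 2)]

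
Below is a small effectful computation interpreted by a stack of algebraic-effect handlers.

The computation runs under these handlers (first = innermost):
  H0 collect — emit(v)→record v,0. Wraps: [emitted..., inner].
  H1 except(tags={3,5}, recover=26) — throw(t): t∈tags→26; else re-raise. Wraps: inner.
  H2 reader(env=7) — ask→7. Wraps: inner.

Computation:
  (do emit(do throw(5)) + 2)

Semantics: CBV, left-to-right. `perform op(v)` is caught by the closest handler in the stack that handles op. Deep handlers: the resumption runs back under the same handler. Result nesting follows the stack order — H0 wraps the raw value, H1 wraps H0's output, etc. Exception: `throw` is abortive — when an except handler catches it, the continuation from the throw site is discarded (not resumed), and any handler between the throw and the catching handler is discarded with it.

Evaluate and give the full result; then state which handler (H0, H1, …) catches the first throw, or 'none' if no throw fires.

Answer: 26 ; first throw caught by: H1

Step-by-step:
throw(5) @ H1 caught ⇒ 26
H2 returns 26
= 26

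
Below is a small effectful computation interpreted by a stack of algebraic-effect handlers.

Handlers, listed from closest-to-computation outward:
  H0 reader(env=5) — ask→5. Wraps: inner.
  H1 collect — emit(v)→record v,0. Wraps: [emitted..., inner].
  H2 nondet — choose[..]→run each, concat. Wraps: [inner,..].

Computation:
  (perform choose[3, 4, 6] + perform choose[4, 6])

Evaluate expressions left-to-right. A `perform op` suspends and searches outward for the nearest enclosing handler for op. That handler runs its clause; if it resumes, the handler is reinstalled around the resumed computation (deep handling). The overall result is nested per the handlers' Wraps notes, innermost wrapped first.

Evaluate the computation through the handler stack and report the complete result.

Evaluation trace:
choose[3, 4, 6] @ H2
  branch[0] choose=3:
    choose[4, 6] @ H2
      branch[0] choose=4:
        H0 returns 7
        H1 returns [7]
        H2 returns [[7]]
      branch[1] choose=6:
        H0 returns 9
        H1 returns [9]
        H2 returns [[9]]
  branch[1] choose=4:
    choose[4, 6] @ H2
      branch[0] choose=4:
        H0 returns 8
        H1 returns [8]
        H2 returns [[8]]
      branch[1] choose=6:
        H0 returns 10
        H1 returns [10]
        H2 returns [[10]]
  branch[2] choose=6:
    choose[4, 6] @ H2
      branch[0] choose=4:
        H0 returns 10
        H1 returns [10]
        H2 returns [[10]]
      branch[1] choose=6:
        H0 returns 12
        H1 returns [12]
        H2 returns [[12]]
= [[7], [9], [8], [10], [10], [12]]

Answer: [[7], [9], [8], [10], [10], [12]]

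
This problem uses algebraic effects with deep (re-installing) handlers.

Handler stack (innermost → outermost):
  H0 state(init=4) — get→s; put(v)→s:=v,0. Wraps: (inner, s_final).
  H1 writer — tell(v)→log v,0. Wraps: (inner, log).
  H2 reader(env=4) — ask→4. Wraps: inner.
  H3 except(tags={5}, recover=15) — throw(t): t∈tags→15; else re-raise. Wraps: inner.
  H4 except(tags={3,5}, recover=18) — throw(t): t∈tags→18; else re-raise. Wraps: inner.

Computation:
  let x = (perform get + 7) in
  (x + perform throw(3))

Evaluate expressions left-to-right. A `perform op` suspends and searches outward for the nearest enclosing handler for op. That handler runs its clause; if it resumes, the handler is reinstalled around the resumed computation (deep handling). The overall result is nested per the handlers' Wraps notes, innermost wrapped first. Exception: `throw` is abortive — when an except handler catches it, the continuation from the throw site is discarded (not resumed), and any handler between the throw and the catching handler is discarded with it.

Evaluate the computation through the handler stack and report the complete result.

Answer: 18

Working:
get @ H0 ⇒ 4
throw(3) @ H3 re-raised
throw(3) @ H4 caught ⇒ 18
= 18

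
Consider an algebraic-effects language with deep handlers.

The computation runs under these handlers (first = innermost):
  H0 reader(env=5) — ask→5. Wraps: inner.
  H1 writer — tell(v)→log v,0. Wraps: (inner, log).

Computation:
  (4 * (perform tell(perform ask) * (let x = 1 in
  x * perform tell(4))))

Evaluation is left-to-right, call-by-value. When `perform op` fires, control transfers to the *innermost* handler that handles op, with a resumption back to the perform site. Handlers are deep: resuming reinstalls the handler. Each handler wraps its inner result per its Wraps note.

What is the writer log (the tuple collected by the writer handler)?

Working:
ask @ H0 ⇒ 5
tell(5) @ H1 ⇒ log+=5
tell(4) @ H1 ⇒ log+=4
H0 returns 0
H1 returns (0, (5, 4))
= (0, (5, 4))

Answer: (5, 4)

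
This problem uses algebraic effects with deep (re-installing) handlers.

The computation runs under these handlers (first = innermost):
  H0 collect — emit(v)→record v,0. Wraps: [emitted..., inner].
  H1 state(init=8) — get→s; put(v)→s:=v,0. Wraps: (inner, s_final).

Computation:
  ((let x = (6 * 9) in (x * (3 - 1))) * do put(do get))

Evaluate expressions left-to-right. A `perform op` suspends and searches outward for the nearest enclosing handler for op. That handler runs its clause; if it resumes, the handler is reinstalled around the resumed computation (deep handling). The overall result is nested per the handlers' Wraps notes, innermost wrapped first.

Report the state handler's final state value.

Answer: 8

Evaluation trace:
get @ H1 ⇒ 8
put(8) @ H1 ⇒ s:=8
H0 returns [0]
H1 returns ([0], 8)
= ([0], 8)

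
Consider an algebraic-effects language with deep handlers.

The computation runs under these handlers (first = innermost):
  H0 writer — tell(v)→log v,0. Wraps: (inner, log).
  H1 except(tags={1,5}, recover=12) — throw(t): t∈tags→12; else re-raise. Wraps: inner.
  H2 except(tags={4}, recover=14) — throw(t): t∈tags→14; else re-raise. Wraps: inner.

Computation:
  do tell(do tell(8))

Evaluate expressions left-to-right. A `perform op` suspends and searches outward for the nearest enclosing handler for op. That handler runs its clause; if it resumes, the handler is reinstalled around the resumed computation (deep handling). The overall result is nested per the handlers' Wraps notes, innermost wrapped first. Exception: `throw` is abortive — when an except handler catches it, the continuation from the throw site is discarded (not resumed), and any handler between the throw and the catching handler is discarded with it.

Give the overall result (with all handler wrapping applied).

Evaluation trace:
tell(8) @ H0 ⇒ log+=8
tell(0) @ H0 ⇒ log+=0
H0 returns (0, (8, 0))
H1 returns (0, (8, 0))
H2 returns (0, (8, 0))
= (0, (8, 0))

Answer: (0, (8, 0))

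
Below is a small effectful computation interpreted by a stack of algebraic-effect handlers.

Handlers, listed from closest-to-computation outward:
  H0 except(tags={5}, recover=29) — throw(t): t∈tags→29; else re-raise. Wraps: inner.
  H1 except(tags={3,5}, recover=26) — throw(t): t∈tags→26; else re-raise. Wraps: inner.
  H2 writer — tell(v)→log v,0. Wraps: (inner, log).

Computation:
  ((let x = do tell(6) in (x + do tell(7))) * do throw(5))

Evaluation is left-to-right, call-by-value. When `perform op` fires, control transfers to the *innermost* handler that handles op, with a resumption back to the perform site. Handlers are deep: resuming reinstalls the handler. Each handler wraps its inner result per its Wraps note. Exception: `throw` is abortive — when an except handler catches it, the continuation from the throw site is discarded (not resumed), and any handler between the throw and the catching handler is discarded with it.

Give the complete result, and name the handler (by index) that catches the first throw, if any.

Answer: (29, (6, 7)) ; first throw caught by: H0

Working:
tell(6) @ H2 ⇒ log+=6
tell(7) @ H2 ⇒ log+=7
throw(5) @ H0 caught ⇒ 29
H1 returns 29
H2 returns (29, (6, 7))
= (29, (6, 7))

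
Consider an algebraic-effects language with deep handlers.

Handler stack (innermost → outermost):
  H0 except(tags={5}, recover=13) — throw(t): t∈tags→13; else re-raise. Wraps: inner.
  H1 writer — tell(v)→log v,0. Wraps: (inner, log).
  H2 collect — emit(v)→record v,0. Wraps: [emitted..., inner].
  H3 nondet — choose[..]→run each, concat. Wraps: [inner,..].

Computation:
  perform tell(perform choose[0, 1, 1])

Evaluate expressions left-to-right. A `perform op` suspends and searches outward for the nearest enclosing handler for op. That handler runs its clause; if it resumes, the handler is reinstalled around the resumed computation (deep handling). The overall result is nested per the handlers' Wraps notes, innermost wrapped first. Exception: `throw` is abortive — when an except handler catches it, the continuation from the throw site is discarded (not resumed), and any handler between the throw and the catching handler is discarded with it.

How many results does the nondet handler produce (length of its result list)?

Answer: 3

Working:
choose[0, 1, 1] @ H3
  branch[0] choose=0:
    tell(0) @ H1 ⇒ log+=0
    H0 returns 0
    H1 returns (0, (0))
    H2 returns [(0, (0))]
    H3 returns [[(0, (0))]]
  branch[1] choose=1:
    tell(1) @ H1 ⇒ log+=1
    H0 returns 0
    H1 returns (0, (1))
    H2 returns [(0, (1))]
    H3 returns [[(0, (1))]]
  branch[2] choose=1:
    tell(1) @ H1 ⇒ log+=1
    H0 returns 0
    H1 returns (0, (1))
    H2 returns [(0, (1))]
    H3 returns [[(0, (1))]]
= [[(0, (0))], [(0, (1))], [(0, (1))]]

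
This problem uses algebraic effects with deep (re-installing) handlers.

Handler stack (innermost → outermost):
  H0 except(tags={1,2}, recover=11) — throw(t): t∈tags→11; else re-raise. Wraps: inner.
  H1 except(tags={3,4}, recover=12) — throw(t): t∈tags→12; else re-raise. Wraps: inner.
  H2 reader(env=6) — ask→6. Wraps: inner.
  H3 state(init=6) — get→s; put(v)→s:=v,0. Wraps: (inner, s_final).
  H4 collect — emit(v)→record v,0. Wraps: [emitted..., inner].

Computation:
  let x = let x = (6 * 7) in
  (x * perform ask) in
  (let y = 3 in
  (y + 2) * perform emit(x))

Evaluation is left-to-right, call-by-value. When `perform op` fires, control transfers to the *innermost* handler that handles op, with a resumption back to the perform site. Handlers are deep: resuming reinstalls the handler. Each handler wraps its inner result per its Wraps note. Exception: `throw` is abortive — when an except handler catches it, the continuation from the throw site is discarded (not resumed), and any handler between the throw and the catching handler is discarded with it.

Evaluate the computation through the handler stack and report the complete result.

Answer: [252, (0, 6)]

Step-by-step:
ask @ H2 ⇒ 6
emit(252) @ H4 ⇒ out+=252
H0 returns 0
H1 returns 0
H2 returns 0
H3 returns (0, 6)
H4 returns [252, (0, 6)]
= [252, (0, 6)]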